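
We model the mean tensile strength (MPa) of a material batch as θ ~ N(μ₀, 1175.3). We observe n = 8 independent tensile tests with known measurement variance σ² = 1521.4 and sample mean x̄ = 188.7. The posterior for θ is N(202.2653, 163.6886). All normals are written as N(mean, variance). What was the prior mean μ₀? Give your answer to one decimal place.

With known observation variance, the Normal–Normal posterior has precision τ_n = τ₀ + n/σ² and mean μ_n = (τ₀μ₀ + (n/σ²)x̄)/τ_n.
Here τ₀ = 1/1175.3 = 0.000851 and τ_data = 8/1521.4 = 0.005258, so τ_n = 0.006109.
Rearranging for μ₀: μ₀ = (μ_n·τ_n − τ_data·x̄)/τ₀ = (202.2653·0.006109 − 0.005258·188.7) / 0.000851 = 0.243454/0.000851 ≈ 286.1.

μ₀ = 286.1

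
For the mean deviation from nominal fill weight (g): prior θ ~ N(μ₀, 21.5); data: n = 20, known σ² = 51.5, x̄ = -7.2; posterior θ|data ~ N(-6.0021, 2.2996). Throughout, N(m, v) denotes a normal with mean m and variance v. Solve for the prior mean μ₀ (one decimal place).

μ₀ = 4.0

The posterior mean is a precision-weighted average: μ_n = (τ₀μ₀ + τ_data·x̄)/(τ₀+τ_data), with τ₀=1/σ₀² and τ_data=n/σ².
Here τ₀ = 1/21.5 = 0.046512 and τ_data = 20/51.5 = 0.388350, so τ_n = 0.434862.
Rearranging for μ₀: μ₀ = (μ_n·τ_n − τ_data·x̄)/τ₀ = (-6.0021·0.434862 − 0.388350·-7.2) / 0.046512 = 0.186035/0.046512 ≈ 4.0.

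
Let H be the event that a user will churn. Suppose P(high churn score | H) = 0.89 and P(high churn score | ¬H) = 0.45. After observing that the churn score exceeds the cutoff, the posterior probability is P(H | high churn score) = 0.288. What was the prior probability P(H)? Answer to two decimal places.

In odds form, posterior odds = prior odds × likelihood ratio, so prior odds = posterior odds ÷ LR.
Posterior odds = 0.288/(1−0.288) = 0.4045. LR = 0.89/0.45 = 1.9778.
Prior odds = 0.4045/1.9778 = 0.2045, so P(H) = 0.2045/(1+0.2045) ≈ 0.17.

P(H) = 0.17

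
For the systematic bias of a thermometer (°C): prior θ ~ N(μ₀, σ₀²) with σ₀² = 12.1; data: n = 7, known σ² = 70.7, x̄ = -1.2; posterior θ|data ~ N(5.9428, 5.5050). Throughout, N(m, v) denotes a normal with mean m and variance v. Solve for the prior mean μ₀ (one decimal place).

μ₀ = 14.5

With known observation variance, the Normal–Normal posterior has precision τ_n = τ₀ + n/σ² and mean μ_n = (τ₀μ₀ + (n/σ²)x̄)/τ_n.
Here τ₀ = 1/12.1 = 0.082645 and τ_data = 7/70.7 = 0.099010, so τ_n = 0.181655.
Rearranging for μ₀: μ₀ = (μ_n·τ_n − τ_data·x̄)/τ₀ = (5.9428·0.181655 − 0.099010·-1.2) / 0.082645 = 1.198351/0.082645 ≈ 14.5.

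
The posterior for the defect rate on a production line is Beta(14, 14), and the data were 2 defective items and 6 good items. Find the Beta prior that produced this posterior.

A Beta(a, b) prior with s successes and f failures in binomial data gives a Beta(a+s, b+f) posterior.
Subtract the data counts: 14−2=12, 14−6=8.

Beta(12, 8)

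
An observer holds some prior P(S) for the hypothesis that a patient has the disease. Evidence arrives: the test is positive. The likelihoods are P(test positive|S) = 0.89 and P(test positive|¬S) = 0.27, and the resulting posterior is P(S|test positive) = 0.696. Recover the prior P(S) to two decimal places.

Bayes' rule in odds form gives O(S|E) = O(S)·[P(E|S)/P(E|¬S)], hence O(S) = O(S|E)/LR.
Posterior odds = 0.696/(1−0.696) = 2.2895. LR = 0.89/0.27 = 3.2963.
Prior odds = 2.2895/3.2963 = 0.6946, so P(S) = 0.6946/(1+0.6946) ≈ 0.41.

P(S) = 0.41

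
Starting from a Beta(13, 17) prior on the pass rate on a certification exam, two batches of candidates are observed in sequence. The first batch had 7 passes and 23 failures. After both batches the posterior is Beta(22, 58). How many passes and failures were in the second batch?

2 passes and 18 failures

Because Beta–binomial updating is additive in the counts, the combined data contributed (α_post−α_prior, β_post−β_prior) successes and failures.
Total across both batches: 22−13=9 passes, 58−17=41 failures.
Subtract the first batch: 9−7=2 passes and 41−23=18 failures.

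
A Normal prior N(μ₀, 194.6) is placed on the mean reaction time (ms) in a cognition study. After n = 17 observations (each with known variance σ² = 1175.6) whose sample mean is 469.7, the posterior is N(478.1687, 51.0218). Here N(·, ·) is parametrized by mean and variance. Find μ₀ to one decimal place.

μ₀ = 502.0

The posterior mean is a precision-weighted average: μ_n = (τ₀μ₀ + τ_data·x̄)/(τ₀+τ_data), with τ₀=1/σ₀² and τ_data=n/σ².
Here τ₀ = 1/194.6 = 0.005139 and τ_data = 17/1175.6 = 0.014461, so τ_n = 0.019600.
Rearranging for μ₀: μ₀ = (μ_n·τ_n − τ_data·x̄)/τ₀ = (478.1687·0.019600 − 0.014461·469.7) / 0.005139 = 2.579775/0.005139 ≈ 502.0.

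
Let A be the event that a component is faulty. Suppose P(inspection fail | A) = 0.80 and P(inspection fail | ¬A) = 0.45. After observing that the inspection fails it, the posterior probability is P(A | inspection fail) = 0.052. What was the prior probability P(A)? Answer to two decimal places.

In odds form, posterior odds = prior odds × likelihood ratio, so prior odds = posterior odds ÷ LR.
Posterior odds = 0.052/(1−0.052) = 0.0549. LR = 0.80/0.45 = 1.7778.
Prior odds = 0.0549/1.7778 = 0.0309, so P(A) = 0.0309/(1+0.0309) ≈ 0.03.

P(A) = 0.03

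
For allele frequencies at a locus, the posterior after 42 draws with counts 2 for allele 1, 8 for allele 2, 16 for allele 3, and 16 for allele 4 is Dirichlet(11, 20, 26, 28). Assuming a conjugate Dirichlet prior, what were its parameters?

Dirichlet(9, 12, 10, 12)

For a Dirichlet(α) prior with multinomial counts c, the posterior is Dirichlet(α + c) componentwise.
Subtract each count from the matching posterior parameter: 11−2=9, 20−8=12, 26−16=10, 28−16=12.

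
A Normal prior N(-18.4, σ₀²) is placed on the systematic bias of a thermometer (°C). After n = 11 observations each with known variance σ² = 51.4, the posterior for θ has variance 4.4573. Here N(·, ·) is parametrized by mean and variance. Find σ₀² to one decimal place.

For the Normal–Normal model with known σ², precisions add: τ_n = τ₀ + n/σ².
So 1/σ₀² = 1/4.4573 − 11/51.4 = 0.224351 − 0.214008 = 0.010343.
Hence σ₀² = 1/0.010343 ≈ 96.7.

σ₀² = 96.7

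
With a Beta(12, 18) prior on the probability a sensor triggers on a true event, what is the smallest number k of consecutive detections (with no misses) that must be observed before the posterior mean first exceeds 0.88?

k = 121

After k detections and 0 misses the posterior is Beta(12+k, 18), with mean (12+k)/(12+18+k).
Set (12+k)/(30+k) > 0.88 and solve: k > (0.88·30 − 12)/(1 − 0.88) = 120.000.
The smallest integer exceeding 120.000 is 121, and checking k=121: (133)/(151) = 0.8808 > 0.88.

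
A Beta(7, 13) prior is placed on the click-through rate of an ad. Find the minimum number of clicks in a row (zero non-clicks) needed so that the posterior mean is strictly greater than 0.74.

k = 31

After k clicks and 0 non-clicks the posterior is Beta(7+k, 13), with mean (7+k)/(7+13+k).
Set (7+k)/(20+k) > 0.74 and solve: k > (0.74·20 − 7)/(1 − 0.74) = 30.000.
The smallest integer exceeding 30.000 is 31.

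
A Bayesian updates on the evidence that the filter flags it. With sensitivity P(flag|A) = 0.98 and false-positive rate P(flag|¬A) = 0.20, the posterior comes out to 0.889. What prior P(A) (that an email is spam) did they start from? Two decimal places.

Bayes' rule in odds form gives O(A|E) = O(A)·[P(E|A)/P(E|¬A)], hence O(A) = O(A|E)/LR.
Posterior odds = 0.889/(1−0.889) = 8.0090. LR = 0.98/0.20 = 4.9000.
Prior odds = 8.0090/4.9000 = 1.6345, so P(A) = 1.6345/(1+1.6345) ≈ 0.62.

P(A) = 0.62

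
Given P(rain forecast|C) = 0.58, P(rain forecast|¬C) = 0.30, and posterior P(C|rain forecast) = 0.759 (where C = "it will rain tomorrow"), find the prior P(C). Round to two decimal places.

P(C) = 0.62

Bayes' rule in odds form gives O(C|E) = O(C)·[P(E|C)/P(E|¬C)], hence O(C) = O(C|E)/LR.
Posterior odds = 0.759/(1−0.759) = 3.1494. LR = 0.58/0.30 = 1.9333.
Prior odds = 3.1494/1.9333 = 1.6290, so P(C) = 1.6290/(1+1.6290) ≈ 0.62.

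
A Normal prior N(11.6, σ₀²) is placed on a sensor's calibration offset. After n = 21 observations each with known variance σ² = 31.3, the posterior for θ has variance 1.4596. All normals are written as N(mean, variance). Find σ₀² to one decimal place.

σ₀² = 70.5

Posterior precision equals prior precision plus data precision: 1/σ_n² = 1/σ₀² + n/σ².
So 1/σ₀² = 1/1.4596 − 21/31.3 = 0.685119 − 0.670927 = 0.014192.
Hence σ₀² = 1/0.014192 ≈ 70.5.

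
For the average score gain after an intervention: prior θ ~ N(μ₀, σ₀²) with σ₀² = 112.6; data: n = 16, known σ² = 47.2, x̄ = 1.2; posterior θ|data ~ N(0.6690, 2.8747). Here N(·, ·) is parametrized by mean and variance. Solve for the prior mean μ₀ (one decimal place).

The posterior mean is a precision-weighted average: μ_n = (τ₀μ₀ + τ_data·x̄)/(τ₀+τ_data), with τ₀=1/σ₀² and τ_data=n/σ².
Here τ₀ = 1/112.6 = 0.008881 and τ_data = 16/47.2 = 0.338983, so τ_n = 0.347864.
Rearranging for μ₀: μ₀ = (μ_n·τ_n − τ_data·x̄)/τ₀ = (0.6690·0.347864 − 0.338983·1.2) / 0.008881 = -0.174059/0.008881 ≈ -19.6.

μ₀ = -19.6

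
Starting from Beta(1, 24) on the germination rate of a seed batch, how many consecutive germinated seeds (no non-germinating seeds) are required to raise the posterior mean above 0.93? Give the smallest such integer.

k = 318

After k germinated seeds and 0 non-germinating seeds the posterior is Beta(1+k, 24), with mean (1+k)/(1+24+k).
Set (1+k)/(25+k) > 0.93 and solve: k > (0.93·25 − 1)/(1 − 0.93) = 317.857.
The smallest integer exceeding 317.857 is 318, and checking k=318: (319)/(343) = 0.9300 > 0.93.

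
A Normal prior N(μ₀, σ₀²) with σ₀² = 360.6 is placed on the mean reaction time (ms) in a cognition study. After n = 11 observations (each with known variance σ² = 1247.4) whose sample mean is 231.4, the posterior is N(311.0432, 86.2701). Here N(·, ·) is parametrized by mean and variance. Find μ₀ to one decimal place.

With known observation variance, the Normal–Normal posterior has precision τ_n = τ₀ + n/σ² and mean μ_n = (τ₀μ₀ + (n/σ²)x̄)/τ_n.
Here τ₀ = 1/360.6 = 0.002773 and τ_data = 11/1247.4 = 0.008818, so τ_n = 0.011591.
Rearranging for μ₀: μ₀ = (μ_n·τ_n − τ_data·x̄)/τ₀ = (311.0432·0.011591 − 0.008818·231.4) / 0.002773 = 1.564817/0.002773 ≈ 564.3.

μ₀ = 564.3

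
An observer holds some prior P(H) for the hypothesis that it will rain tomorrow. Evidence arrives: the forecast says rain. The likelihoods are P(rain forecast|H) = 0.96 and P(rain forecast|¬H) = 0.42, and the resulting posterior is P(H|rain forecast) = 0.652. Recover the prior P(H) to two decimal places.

Bayes' rule in odds form gives O(H|E) = O(H)·[P(E|H)/P(E|¬H)], hence O(H) = O(H|E)/LR.
Posterior odds = 0.652/(1−0.652) = 1.8736. LR = 0.96/0.42 = 2.2857.
Prior odds = 1.8736/2.2857 = 0.8197, so P(H) = 0.8197/(1+0.8197) ≈ 0.45.

P(H) = 0.45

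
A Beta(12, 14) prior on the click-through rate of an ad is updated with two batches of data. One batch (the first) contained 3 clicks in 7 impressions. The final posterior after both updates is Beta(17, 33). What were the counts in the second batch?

Sequential conjugate updates are equivalent to a single update on the pooled data, so total successes = posterior α − prior α and total failures = posterior β − prior β.
Total across both batches: 17−12=5 clicks, 33−14=19 non-clicks.
Subtract the first batch: 5−3=2 clicks and 19−4=15 non-clicks.

2 clicks and 15 non-clicks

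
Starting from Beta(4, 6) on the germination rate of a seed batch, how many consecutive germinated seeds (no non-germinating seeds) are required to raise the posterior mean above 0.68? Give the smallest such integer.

k = 9

After k germinated seeds and 0 non-germinating seeds the posterior is Beta(4+k, 6), with mean (4+k)/(4+6+k).
Set (4+k)/(10+k) > 0.68 and solve: k > (0.68·10 − 4)/(1 − 0.68) = 8.750.
The smallest integer exceeding 8.750 is 9, and checking k=9: (13)/(19) = 0.6842 > 0.68.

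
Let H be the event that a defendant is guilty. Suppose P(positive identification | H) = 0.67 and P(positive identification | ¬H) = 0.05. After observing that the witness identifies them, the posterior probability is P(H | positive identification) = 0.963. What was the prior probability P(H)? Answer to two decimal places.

Bayes' rule in odds form gives O(H|E) = O(H)·[P(E|H)/P(E|¬H)], hence O(H) = O(H|E)/LR.
Posterior odds = 0.963/(1−0.963) = 26.0270. LR = 0.67/0.05 = 13.4000.
Prior odds = 26.0270/13.4000 = 1.9423, so P(H) = 1.9423/(1+1.9423) ≈ 0.66.

P(H) = 0.66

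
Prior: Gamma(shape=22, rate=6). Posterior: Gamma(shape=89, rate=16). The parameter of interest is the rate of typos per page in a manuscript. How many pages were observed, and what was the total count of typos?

n = 10 pages with total 67 typos

Gamma–Poisson conjugacy: posterior shape = α + Σxᵢ, posterior rate = β + n.
Matching: Σxᵢ = 89 − 22 = 67 and n = 16 − 6 = 10.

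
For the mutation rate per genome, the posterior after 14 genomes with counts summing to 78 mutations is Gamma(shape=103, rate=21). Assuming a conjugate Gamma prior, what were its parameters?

Gamma(shape=25, rate=7)

A Gamma(α, β) prior (rate parametrization) on a Poisson rate with n observations summing to S gives posterior Gamma(α+S, β+n).
So α = 103 − 78 = 25 and β = 21 − 14 = 7.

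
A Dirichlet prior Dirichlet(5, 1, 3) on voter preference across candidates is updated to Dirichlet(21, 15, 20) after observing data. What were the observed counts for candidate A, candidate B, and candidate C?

counts (16, 14, 17)

For a Dirichlet(α) prior with multinomial counts c, the posterior is Dirichlet(α + c) componentwise.
Counts are posterior − prior componentwise: 21−5=16, 15−1=14, 20−3=17.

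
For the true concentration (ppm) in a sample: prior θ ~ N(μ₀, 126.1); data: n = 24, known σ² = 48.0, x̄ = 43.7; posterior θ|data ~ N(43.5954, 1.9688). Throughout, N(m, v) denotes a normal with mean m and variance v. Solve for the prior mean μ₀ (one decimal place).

μ₀ = 37.0

With known observation variance, the Normal–Normal posterior has precision τ_n = τ₀ + n/σ² and mean μ_n = (τ₀μ₀ + (n/σ²)x̄)/τ_n.
Here τ₀ = 1/126.1 = 0.007930 and τ_data = 24/48.0 = 0.500000, so τ_n = 0.507930.
Rearranging for μ₀: μ₀ = (μ_n·τ_n − τ_data·x̄)/τ₀ = (43.5954·0.507930 − 0.500000·43.7) / 0.007930 = 0.293412/0.007930 ≈ 37.0.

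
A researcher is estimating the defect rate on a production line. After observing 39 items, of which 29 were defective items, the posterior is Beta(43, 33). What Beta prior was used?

Beta(14, 23)

A Beta(a, b) prior with s successes and f failures in binomial data gives a Beta(a+s, b+f) posterior.
Subtract the data counts: 43−29=14, 33−10=23.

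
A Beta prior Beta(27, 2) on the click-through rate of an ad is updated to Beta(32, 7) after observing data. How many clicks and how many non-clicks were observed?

5 clicks and 5 non-clicks

Beta is conjugate to the binomial likelihood: posterior = Beta(a+s, b+f).
Match parameters: s=32−27=5, f=7−2=5.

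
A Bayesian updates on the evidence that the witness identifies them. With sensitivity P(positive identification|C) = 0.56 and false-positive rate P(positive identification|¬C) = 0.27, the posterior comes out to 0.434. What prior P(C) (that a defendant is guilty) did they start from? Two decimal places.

P(C) = 0.27

In odds form, posterior odds = prior odds × likelihood ratio, so prior odds = posterior odds ÷ LR.
Posterior odds = 0.434/(1−0.434) = 0.7668. LR = 0.56/0.27 = 2.0741.
Prior odds = 0.7668/2.0741 = 0.3697, so P(C) = 0.3697/(1+0.3697) ≈ 0.27.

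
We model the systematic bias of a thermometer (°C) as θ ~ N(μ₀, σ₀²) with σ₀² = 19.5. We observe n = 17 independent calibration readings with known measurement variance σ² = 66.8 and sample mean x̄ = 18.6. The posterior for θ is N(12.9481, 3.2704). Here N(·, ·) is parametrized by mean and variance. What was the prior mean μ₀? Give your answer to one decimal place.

μ₀ = -15.1

The posterior mean is a precision-weighted average: μ_n = (τ₀μ₀ + τ_data·x̄)/(τ₀+τ_data), with τ₀=1/σ₀² and τ_data=n/σ².
Here τ₀ = 1/19.5 = 0.051282 and τ_data = 17/66.8 = 0.254491, so τ_n = 0.305773.
Rearranging for μ₀: μ₀ = (μ_n·τ_n − τ_data·x̄)/τ₀ = (12.9481·0.305773 − 0.254491·18.6) / 0.051282 = -0.774353/0.051282 ≈ -15.1.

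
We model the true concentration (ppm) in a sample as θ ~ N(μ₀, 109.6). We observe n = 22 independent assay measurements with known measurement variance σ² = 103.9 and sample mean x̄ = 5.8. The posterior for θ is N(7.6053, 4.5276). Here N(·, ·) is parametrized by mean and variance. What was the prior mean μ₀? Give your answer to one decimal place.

μ₀ = 49.5

The posterior mean is a precision-weighted average: μ_n = (τ₀μ₀ + τ_data·x̄)/(τ₀+τ_data), with τ₀=1/σ₀² and τ_data=n/σ².
Here τ₀ = 1/109.6 = 0.009124 and τ_data = 22/103.9 = 0.211742, so τ_n = 0.220866.
Rearranging for μ₀: μ₀ = (μ_n·τ_n − τ_data·x̄)/τ₀ = (7.6053·0.220866 − 0.211742·5.8) / 0.009124 = 0.451649/0.009124 ≈ 49.5.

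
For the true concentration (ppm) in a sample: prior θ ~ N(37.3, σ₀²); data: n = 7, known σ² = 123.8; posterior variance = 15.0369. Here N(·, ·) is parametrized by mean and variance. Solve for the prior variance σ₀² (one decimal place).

For the Normal–Normal model with known σ², precisions add: τ_n = τ₀ + n/σ².
So 1/σ₀² = 1/15.0369 − 7/123.8 = 0.066503 − 0.056543 = 0.009960.
Hence σ₀² = 1/0.009960 ≈ 100.4.

σ₀² = 100.4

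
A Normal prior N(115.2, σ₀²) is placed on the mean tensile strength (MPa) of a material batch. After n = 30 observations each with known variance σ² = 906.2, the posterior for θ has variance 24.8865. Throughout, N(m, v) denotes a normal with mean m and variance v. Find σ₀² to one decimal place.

For the Normal–Normal model with known σ², precisions add: τ_n = τ₀ + n/σ².
So 1/σ₀² = 1/24.8865 − 30/906.2 = 0.040182 − 0.033105 = 0.007077.
Hence σ₀² = 1/0.007077 ≈ 141.3.

σ₀² = 141.3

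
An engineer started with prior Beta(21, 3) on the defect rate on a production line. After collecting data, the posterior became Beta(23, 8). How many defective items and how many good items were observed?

Beta is conjugate to the binomial likelihood: posterior = Beta(a+s, b+f).
Match parameters: s=23−21=2, f=8−3=5.

2 defective items and 5 good items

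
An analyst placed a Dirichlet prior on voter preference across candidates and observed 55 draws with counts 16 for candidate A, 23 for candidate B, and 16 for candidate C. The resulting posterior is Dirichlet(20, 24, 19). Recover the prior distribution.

Dirichlet(4, 1, 3)

For a Dirichlet(α) prior with multinomial counts c, the posterior is Dirichlet(α + c) componentwise.
Subtract each count from the matching posterior parameter: 20−16=4, 24−23=1, 19−16=3.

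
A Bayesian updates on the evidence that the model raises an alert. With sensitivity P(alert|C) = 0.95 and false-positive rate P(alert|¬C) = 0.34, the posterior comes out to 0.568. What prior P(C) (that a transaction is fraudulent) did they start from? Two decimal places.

P(C) = 0.32

In odds form, posterior odds = prior odds × likelihood ratio, so prior odds = posterior odds ÷ LR.
Posterior odds = 0.568/(1−0.568) = 1.3148. LR = 0.95/0.34 = 2.7941.
Prior odds = 1.3148/2.7941 = 0.4706, so P(C) = 0.4706/(1+0.4706) ≈ 0.32.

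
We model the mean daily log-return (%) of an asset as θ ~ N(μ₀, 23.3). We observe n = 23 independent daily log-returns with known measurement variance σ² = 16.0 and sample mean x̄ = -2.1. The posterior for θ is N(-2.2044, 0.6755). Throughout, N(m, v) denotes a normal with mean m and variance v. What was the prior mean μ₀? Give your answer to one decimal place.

μ₀ = -5.7

The posterior mean is a precision-weighted average: μ_n = (τ₀μ₀ + τ_data·x̄)/(τ₀+τ_data), with τ₀=1/σ₀² and τ_data=n/σ².
Here τ₀ = 1/23.3 = 0.042918 and τ_data = 23/16.0 = 1.437500, so τ_n = 1.480418.
Rearranging for μ₀: μ₀ = (μ_n·τ_n − τ_data·x̄)/τ₀ = (-2.2044·1.480418 − 1.437500·-2.1) / 0.042918 = -0.244683/0.042918 ≈ -5.7.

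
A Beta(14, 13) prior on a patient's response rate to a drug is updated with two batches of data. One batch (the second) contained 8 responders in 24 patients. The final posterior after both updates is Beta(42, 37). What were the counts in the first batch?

20 responders and 8 non-responders

Sequential conjugate updates are equivalent to a single update on the pooled data, so total successes = posterior α − prior α and total failures = posterior β − prior β.
Total across both batches: 42−14=28 responders, 37−13=24 non-responders.
Subtract the second batch: 28−8=20 responders and 24−16=8 non-responders.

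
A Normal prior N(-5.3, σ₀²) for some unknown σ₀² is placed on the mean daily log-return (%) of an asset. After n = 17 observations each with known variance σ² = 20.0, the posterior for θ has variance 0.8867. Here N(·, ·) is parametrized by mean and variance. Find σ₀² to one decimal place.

σ₀² = 3.6

Posterior precision equals prior precision plus data precision: 1/σ_n² = 1/σ₀² + n/σ².
So 1/σ₀² = 1/0.8867 − 17/20.0 = 1.127777 − 0.850000 = 0.277777.
Hence σ₀² = 1/0.277777 ≈ 3.6.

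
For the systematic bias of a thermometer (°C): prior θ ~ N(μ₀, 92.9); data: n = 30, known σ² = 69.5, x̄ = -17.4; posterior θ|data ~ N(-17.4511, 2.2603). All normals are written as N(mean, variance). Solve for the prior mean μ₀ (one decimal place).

With known observation variance, the Normal–Normal posterior has precision τ_n = τ₀ + n/σ² and mean μ_n = (τ₀μ₀ + (n/σ²)x̄)/τ_n.
Here τ₀ = 1/92.9 = 0.010764 and τ_data = 30/69.5 = 0.431655, so τ_n = 0.442419.
Rearranging for μ₀: μ₀ = (μ_n·τ_n − τ_data·x̄)/τ₀ = (-17.4511·0.442419 − 0.431655·-17.4) / 0.010764 = -0.209901/0.010764 ≈ -19.5.

μ₀ = -19.5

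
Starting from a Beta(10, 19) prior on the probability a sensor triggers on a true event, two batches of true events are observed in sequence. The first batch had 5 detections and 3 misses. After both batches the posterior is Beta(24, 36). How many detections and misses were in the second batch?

Because Beta–binomial updating is additive in the counts, the combined data contributed (α_post−α_prior, β_post−β_prior) successes and failures.
Total across both batches: 24−10=14 detections, 36−19=17 misses.
Subtract the first batch: 14−5=9 detections and 17−3=14 misses.

9 detections and 14 misses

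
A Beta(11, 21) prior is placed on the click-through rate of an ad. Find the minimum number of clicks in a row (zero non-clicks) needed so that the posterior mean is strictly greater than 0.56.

After k clicks and 0 non-clicks the posterior is Beta(11+k, 21), with mean (11+k)/(11+21+k).
Set (11+k)/(32+k) > 0.56 and solve: k > (0.56·32 − 11)/(1 − 0.56) = 15.727.
The smallest integer exceeding 15.727 is 16.

k = 16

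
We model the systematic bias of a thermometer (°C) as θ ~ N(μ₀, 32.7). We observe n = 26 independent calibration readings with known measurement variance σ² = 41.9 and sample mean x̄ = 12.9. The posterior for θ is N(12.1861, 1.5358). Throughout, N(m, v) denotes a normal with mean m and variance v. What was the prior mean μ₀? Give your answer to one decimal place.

μ₀ = -2.3

The posterior mean is a precision-weighted average: μ_n = (τ₀μ₀ + τ_data·x̄)/(τ₀+τ_data), with τ₀=1/σ₀² and τ_data=n/σ².
Here τ₀ = 1/32.7 = 0.030581 and τ_data = 26/41.9 = 0.620525, so τ_n = 0.651106.
Rearranging for μ₀: μ₀ = (μ_n·τ_n − τ_data·x̄)/τ₀ = (12.1861·0.651106 − 0.620525·12.9) / 0.030581 = -0.070330/0.030581 ≈ -2.3.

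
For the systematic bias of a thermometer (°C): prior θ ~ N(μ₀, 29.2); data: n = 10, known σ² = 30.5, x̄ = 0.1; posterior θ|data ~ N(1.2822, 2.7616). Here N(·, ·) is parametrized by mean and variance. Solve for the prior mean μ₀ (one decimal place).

The posterior mean is a precision-weighted average: μ_n = (τ₀μ₀ + τ_data·x̄)/(τ₀+τ_data), with τ₀=1/σ₀² and τ_data=n/σ².
Here τ₀ = 1/29.2 = 0.034247 and τ_data = 10/30.5 = 0.327869, so τ_n = 0.362116.
Rearranging for μ₀: μ₀ = (μ_n·τ_n − τ_data·x̄)/τ₀ = (1.2822·0.362116 − 0.327869·0.1) / 0.034247 = 0.431518/0.034247 ≈ 12.6.

μ₀ = 12.6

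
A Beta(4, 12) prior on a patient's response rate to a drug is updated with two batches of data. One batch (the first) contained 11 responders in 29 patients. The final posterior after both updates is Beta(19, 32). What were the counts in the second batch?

4 responders and 2 non-responders

Sequential conjugate updates are equivalent to a single update on the pooled data, so total successes = posterior α − prior α and total failures = posterior β − prior β.
Total across both batches: 19−4=15 responders, 32−12=20 non-responders.
Subtract the first batch: 15−11=4 responders and 20−18=2 non-responders.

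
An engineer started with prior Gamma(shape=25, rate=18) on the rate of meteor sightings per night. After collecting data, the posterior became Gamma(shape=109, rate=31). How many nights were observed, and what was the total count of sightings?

Gamma–Poisson conjugacy: posterior shape = α + Σxᵢ, posterior rate = β + n.
Matching: Σxᵢ = 109 − 25 = 84 and n = 31 − 18 = 13.

n = 13 nights with total 84 sightings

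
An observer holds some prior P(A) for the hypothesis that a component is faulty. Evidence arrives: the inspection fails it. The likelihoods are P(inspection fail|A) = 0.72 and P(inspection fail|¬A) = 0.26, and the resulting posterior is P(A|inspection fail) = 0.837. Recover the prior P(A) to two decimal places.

P(A) = 0.65

Bayes' rule in odds form gives O(A|E) = O(A)·[P(E|A)/P(E|¬A)], hence O(A) = O(A|E)/LR.
Posterior odds = 0.837/(1−0.837) = 5.1350. LR = 0.72/0.26 = 2.7692.
Prior odds = 5.1350/2.7692 = 1.8543, so P(A) = 1.8543/(1+1.8543) ≈ 0.65.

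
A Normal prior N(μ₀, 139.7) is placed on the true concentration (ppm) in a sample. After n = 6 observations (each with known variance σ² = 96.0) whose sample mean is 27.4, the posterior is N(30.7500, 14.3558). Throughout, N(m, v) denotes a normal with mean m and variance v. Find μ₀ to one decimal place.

With known observation variance, the Normal–Normal posterior has precision τ_n = τ₀ + n/σ² and mean μ_n = (τ₀μ₀ + (n/σ²)x̄)/τ_n.
Here τ₀ = 1/139.7 = 0.007158 and τ_data = 6/96.0 = 0.062500, so τ_n = 0.069658.
Rearranging for μ₀: μ₀ = (μ_n·τ_n − τ_data·x̄)/τ₀ = (30.7500·0.069658 − 0.062500·27.4) / 0.007158 = 0.429483/0.007158 ≈ 60.0.

μ₀ = 60.0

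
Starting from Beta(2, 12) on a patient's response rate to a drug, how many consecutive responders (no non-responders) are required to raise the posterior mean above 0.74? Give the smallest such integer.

After k responders and 0 non-responders the posterior is Beta(2+k, 12), with mean (2+k)/(2+12+k).
Set (2+k)/(14+k) > 0.74 and solve: k > (0.74·14 − 2)/(1 − 0.74) = 32.154.
The smallest integer exceeding 32.154 is 33, and checking k=33: (35)/(47) = 0.7447 > 0.74.

k = 33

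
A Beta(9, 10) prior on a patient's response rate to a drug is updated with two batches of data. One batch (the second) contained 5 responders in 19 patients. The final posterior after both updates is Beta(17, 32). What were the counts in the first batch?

Sequential conjugate updates are equivalent to a single update on the pooled data, so total successes = posterior α − prior α and total failures = posterior β − prior β.
Total across both batches: 17−9=8 responders, 32−10=22 non-responders.
Subtract the second batch: 8−5=3 responders and 22−14=8 non-responders.

3 responders and 8 non-responders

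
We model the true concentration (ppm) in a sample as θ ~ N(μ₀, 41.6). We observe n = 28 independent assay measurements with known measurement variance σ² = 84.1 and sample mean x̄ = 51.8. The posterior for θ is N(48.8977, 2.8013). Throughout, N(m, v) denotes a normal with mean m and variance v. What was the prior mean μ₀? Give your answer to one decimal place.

μ₀ = 8.7

The posterior mean is a precision-weighted average: μ_n = (τ₀μ₀ + τ_data·x̄)/(τ₀+τ_data), with τ₀=1/σ₀² and τ_data=n/σ².
Here τ₀ = 1/41.6 = 0.024038 and τ_data = 28/84.1 = 0.332937, so τ_n = 0.356975.
Rearranging for μ₀: μ₀ = (μ_n·τ_n − τ_data·x̄)/τ₀ = (48.8977·0.356975 − 0.332937·51.8) / 0.024038 = 0.209120/0.024038 ≈ 8.7.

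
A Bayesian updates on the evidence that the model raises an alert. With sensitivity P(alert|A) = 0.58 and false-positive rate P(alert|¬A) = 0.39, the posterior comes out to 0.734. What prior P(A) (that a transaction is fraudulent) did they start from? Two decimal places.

Bayes' rule in odds form gives O(A|E) = O(A)·[P(E|A)/P(E|¬A)], hence O(A) = O(A|E)/LR.
Posterior odds = 0.734/(1−0.734) = 2.7594. LR = 0.58/0.39 = 1.4872.
Prior odds = 2.7594/1.4872 = 1.8554, so P(A) = 1.8554/(1+1.8554) ≈ 0.65.

P(A) = 0.65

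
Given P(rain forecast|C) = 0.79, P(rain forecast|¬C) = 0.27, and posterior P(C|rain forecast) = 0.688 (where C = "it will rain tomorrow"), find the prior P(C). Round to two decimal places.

P(C) = 0.43

In odds form, posterior odds = prior odds × likelihood ratio, so prior odds = posterior odds ÷ LR.
Posterior odds = 0.688/(1−0.688) = 2.2051. LR = 0.79/0.27 = 2.9259.
Prior odds = 2.2051/2.9259 = 0.7536, so P(C) = 0.7536/(1+0.7536) ≈ 0.43.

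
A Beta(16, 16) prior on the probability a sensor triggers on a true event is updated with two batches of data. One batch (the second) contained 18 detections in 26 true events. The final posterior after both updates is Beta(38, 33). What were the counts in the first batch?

4 detections and 9 misses

Because Beta–binomial updating is additive in the counts, the combined data contributed (α_post−α_prior, β_post−β_prior) successes and failures.
Total across both batches: 38−16=22 detections, 33−16=17 misses.
Subtract the second batch: 22−18=4 detections and 17−8=9 misses.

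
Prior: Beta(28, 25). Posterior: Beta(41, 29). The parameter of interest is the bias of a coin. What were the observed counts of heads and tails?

13 heads and 4 tails

Under Beta–binomial conjugacy the posterior parameters are (α+s, β+f).
Match parameters: s=41−28=13, f=29−25=4.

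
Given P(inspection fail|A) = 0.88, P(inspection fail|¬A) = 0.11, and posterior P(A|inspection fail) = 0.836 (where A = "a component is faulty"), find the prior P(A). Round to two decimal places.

P(A) = 0.39

Bayes' rule in odds form gives O(A|E) = O(A)·[P(E|A)/P(E|¬A)], hence O(A) = O(A|E)/LR.
Posterior odds = 0.836/(1−0.836) = 5.0976. LR = 0.88/0.11 = 8.0000.
Prior odds = 5.0976/8.0000 = 0.6372, so P(A) = 0.6372/(1+0.6372) ≈ 0.39.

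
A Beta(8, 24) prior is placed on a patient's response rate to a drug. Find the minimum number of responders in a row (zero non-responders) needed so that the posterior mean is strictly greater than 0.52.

After k responders and 0 non-responders the posterior is Beta(8+k, 24), with mean (8+k)/(8+24+k).
Set (8+k)/(32+k) > 0.52 and solve: k > (0.52·32 − 8)/(1 − 0.52) = 18.000.
The smallest integer exceeding 18.000 is 19, and checking k=19: (27)/(51) = 0.5294 > 0.52.

k = 19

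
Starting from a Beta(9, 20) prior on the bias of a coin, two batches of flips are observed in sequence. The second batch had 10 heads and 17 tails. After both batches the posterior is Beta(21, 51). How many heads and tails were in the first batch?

Because Beta–binomial updating is additive in the counts, the combined data contributed (α_post−α_prior, β_post−β_prior) successes and failures.
Total across both batches: 21−9=12 heads, 51−20=31 tails.
Subtract the second batch: 12−10=2 heads and 31−17=14 tails.

2 heads and 14 tails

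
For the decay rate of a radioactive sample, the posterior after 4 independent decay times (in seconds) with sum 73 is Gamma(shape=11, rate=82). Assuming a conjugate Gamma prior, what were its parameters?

For an exponential likelihood with a Gamma(α, β) prior on the rate, n observations with total T give posterior Gamma(α+n, β+T).
So α = 11 − 4 = 7 and β = 82 − 73 = 9.

Gamma(shape=7, rate=9)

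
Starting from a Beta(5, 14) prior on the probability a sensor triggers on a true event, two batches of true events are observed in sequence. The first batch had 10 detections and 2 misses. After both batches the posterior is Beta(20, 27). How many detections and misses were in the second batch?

5 detections and 11 misses

Because Beta–binomial updating is additive in the counts, the combined data contributed (α_post−α_prior, β_post−β_prior) successes and failures.
Total across both batches: 20−5=15 detections, 27−14=13 misses.
Subtract the first batch: 15−10=5 detections and 13−2=11 misses.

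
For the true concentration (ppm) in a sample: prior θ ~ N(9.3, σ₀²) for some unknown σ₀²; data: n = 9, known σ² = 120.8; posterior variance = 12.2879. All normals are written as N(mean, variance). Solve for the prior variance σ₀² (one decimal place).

σ₀² = 145.4

Posterior precision equals prior precision plus data precision: 1/σ_n² = 1/σ₀² + n/σ².
So 1/σ₀² = 1/12.2879 − 9/120.8 = 0.081381 − 0.074503 = 0.006878.
Hence σ₀² = 1/0.006878 ≈ 145.4.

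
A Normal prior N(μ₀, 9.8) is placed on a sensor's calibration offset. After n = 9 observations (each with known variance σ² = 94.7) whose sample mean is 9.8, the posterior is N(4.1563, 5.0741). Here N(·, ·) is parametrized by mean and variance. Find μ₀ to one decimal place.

μ₀ = -1.1

With known observation variance, the Normal–Normal posterior has precision τ_n = τ₀ + n/σ² and mean μ_n = (τ₀μ₀ + (n/σ²)x̄)/τ_n.
Here τ₀ = 1/9.8 = 0.102041 and τ_data = 9/94.7 = 0.095037, so τ_n = 0.197078.
Rearranging for μ₀: μ₀ = (μ_n·τ_n − τ_data·x̄)/τ₀ = (4.1563·0.197078 − 0.095037·9.8) / 0.102041 = -0.112247/0.102041 ≈ -1.1.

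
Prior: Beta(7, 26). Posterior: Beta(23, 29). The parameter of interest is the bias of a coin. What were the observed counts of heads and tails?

16 heads and 3 tails

Under Beta–binomial conjugacy the posterior parameters are (α+s, β+f).
So s = 23 − 7 = 16 and f = 29 − 26 = 3.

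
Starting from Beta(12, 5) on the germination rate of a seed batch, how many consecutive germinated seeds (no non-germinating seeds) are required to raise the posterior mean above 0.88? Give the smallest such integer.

k = 25

After k germinated seeds and 0 non-germinating seeds the posterior is Beta(12+k, 5), with mean (12+k)/(12+5+k).
Set (12+k)/(17+k) > 0.88 and solve: k > (0.88·17 − 12)/(1 − 0.88) = 24.667.
The smallest integer exceeding 24.667 is 25, and checking k=25: (37)/(42) = 0.8810 > 0.88.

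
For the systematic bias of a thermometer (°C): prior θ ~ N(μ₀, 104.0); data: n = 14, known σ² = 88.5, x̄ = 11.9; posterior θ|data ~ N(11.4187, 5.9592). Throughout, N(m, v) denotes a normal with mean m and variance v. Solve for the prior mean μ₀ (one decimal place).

With known observation variance, the Normal–Normal posterior has precision τ_n = τ₀ + n/σ² and mean μ_n = (τ₀μ₀ + (n/σ²)x̄)/τ_n.
Here τ₀ = 1/104.0 = 0.009615 and τ_data = 14/88.5 = 0.158192, so τ_n = 0.167807.
Rearranging for μ₀: μ₀ = (μ_n·τ_n − τ_data·x̄)/τ₀ = (11.4187·0.167807 − 0.158192·11.9) / 0.009615 = 0.033653/0.009615 ≈ 3.5.

μ₀ = 3.5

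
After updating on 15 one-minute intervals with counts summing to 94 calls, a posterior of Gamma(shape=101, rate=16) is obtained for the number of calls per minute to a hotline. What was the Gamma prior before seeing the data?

Gamma(shape=7, rate=1)

A Gamma(α, β) prior (rate parametrization) on a Poisson rate with n observations summing to S gives posterior Gamma(α+S, β+n).
So α = 101 − 94 = 7 and β = 16 − 15 = 1.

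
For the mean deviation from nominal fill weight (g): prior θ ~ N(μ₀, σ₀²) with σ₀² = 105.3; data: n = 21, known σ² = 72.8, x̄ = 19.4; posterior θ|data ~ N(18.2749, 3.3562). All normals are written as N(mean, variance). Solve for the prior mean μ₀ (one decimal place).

The posterior mean is a precision-weighted average: μ_n = (τ₀μ₀ + τ_data·x̄)/(τ₀+τ_data), with τ₀=1/σ₀² and τ_data=n/σ².
Here τ₀ = 1/105.3 = 0.009497 and τ_data = 21/72.8 = 0.288462, so τ_n = 0.297959.
Rearranging for μ₀: μ₀ = (μ_n·τ_n − τ_data·x̄)/τ₀ = (18.2749·0.297959 − 0.288462·19.4) / 0.009497 = -0.150992/0.009497 ≈ -15.9.

μ₀ = -15.9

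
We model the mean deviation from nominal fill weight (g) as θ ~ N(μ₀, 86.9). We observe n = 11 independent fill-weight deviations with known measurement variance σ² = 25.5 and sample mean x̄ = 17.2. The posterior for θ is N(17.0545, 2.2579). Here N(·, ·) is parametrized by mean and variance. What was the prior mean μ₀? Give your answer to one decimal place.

μ₀ = 11.6

With known observation variance, the Normal–Normal posterior has precision τ_n = τ₀ + n/σ² and mean μ_n = (τ₀μ₀ + (n/σ²)x̄)/τ_n.
Here τ₀ = 1/86.9 = 0.011507 and τ_data = 11/25.5 = 0.431373, so τ_n = 0.442880.
Rearranging for μ₀: μ₀ = (μ_n·τ_n − τ_data·x̄)/τ₀ = (17.0545·0.442880 − 0.431373·17.2) / 0.011507 = 0.133481/0.011507 ≈ 11.6.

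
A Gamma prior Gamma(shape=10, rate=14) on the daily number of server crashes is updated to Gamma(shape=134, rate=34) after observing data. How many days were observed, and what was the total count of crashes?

Gamma–Poisson conjugacy: posterior shape = α + Σxᵢ, posterior rate = β + n.
Matching: Σxᵢ = 134 − 10 = 124 and n = 34 − 14 = 20.

n = 20 days with total 124 crashes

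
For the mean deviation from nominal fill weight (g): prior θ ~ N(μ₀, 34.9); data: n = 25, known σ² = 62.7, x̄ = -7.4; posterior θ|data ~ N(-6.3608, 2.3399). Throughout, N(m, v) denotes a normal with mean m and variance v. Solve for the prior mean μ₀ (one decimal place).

With known observation variance, the Normal–Normal posterior has precision τ_n = τ₀ + n/σ² and mean μ_n = (τ₀μ₀ + (n/σ²)x̄)/τ_n.
Here τ₀ = 1/34.9 = 0.028653 and τ_data = 25/62.7 = 0.398724, so τ_n = 0.427377.
Rearranging for μ₀: μ₀ = (μ_n·τ_n − τ_data·x̄)/τ₀ = (-6.3608·0.427377 − 0.398724·-7.4) / 0.028653 = 0.232098/0.028653 ≈ 8.1.

μ₀ = 8.1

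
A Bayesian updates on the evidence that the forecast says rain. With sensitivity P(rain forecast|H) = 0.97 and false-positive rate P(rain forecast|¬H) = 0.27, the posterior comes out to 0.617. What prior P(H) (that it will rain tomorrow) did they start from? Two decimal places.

Bayes' rule in odds form gives O(H|E) = O(H)·[P(E|H)/P(E|¬H)], hence O(H) = O(H|E)/LR.
Posterior odds = 0.617/(1−0.617) = 1.6110. LR = 0.97/0.27 = 3.5926.
Prior odds = 1.6110/3.5926 = 0.4484, so P(H) = 0.4484/(1+0.4484) ≈ 0.31.

P(H) = 0.31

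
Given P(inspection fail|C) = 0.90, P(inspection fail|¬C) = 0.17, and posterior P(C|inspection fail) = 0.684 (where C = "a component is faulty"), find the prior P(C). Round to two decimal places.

P(C) = 0.29

In odds form, posterior odds = prior odds × likelihood ratio, so prior odds = posterior odds ÷ LR.
Posterior odds = 0.684/(1−0.684) = 2.1646. LR = 0.90/0.17 = 5.2941.
Prior odds = 2.1646/5.2941 = 0.4089, so P(C) = 0.4089/(1+0.4089) ≈ 0.29.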